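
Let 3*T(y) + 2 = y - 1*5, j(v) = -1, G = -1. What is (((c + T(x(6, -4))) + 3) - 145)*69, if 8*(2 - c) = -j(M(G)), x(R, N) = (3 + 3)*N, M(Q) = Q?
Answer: -83053/8 ≈ -10382.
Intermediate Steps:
x(R, N) = 6*N
c = 15/8 (c = 2 - (-1)*(-1)/8 = 2 - ⅛*1 = 2 - ⅛ = 15/8 ≈ 1.8750)
T(y) = -7/3 + y/3 (T(y) = -⅔ + (y - 1*5)/3 = -⅔ + (y - 5)/3 = -⅔ + (-5 + y)/3 = -⅔ + (-5/3 + y/3) = -7/3 + y/3)
(((c + T(x(6, -4))) + 3) - 145)*69 = (((15/8 + (-7/3 + (6*(-4))/3)) + 3) - 145)*69 = (((15/8 + (-7/3 + (⅓)*(-24))) + 3) - 145)*69 = (((15/8 + (-7/3 - 8)) + 3) - 145)*69 = (((15/8 - 31/3) + 3) - 145)*69 = ((-203/24 + 3) - 145)*69 = (-131/24 - 145)*69 = -3611/24*69 = -83053/8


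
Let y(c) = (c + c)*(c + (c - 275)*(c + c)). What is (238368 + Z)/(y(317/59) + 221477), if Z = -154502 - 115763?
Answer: -6550973963/39104266437 ≈ -0.16753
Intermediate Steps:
Z = -270265
y(c) = 2*c*(c + 2*c*(-275 + c)) (y(c) = (2*c)*(c + (-275 + c)*(2*c)) = (2*c)*(c + 2*c*(-275 + c)) = 2*c*(c + 2*c*(-275 + c)))
(238368 + Z)/(y(317/59) + 221477) = (238368 - 270265)/((317/59)²*(-1098 + 4*(317/59)) + 221477) = -31897/((317*(1/59))²*(-1098 + 4*(317*(1/59))) + 221477) = -31897/((317/59)²*(-1098 + 4*(317/59)) + 221477) = -31897/(100489*(-1098 + 1268/59)/3481 + 221477) = -31897/((100489/3481)*(-63514/59) + 221477) = -31897/(-6382458346/205379 + 221477) = -31897/39104266437/205379 = -31897*205379/39104266437 = -6550973963/39104266437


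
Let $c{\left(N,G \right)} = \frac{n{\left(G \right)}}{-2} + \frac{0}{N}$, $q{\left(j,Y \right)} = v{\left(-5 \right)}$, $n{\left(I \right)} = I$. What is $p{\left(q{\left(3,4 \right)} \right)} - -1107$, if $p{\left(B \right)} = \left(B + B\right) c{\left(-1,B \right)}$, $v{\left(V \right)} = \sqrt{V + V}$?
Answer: $1117$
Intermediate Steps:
$v{\left(V \right)} = \sqrt{2} \sqrt{V}$ ($v{\left(V \right)} = \sqrt{2 V} = \sqrt{2} \sqrt{V}$)
$q{\left(j,Y \right)} = i \sqrt{10}$ ($q{\left(j,Y \right)} = \sqrt{2} \sqrt{-5} = \sqrt{2} i \sqrt{5} = i \sqrt{10}$)
$c{\left(N,G \right)} = - \frac{G}{2}$ ($c{\left(N,G \right)} = \frac{G}{-2} + \frac{0}{N} = G \left(- \frac{1}{2}\right) + 0 = - \frac{G}{2} + 0 = - \frac{G}{2}$)
$p{\left(B \right)} = - B^{2}$ ($p{\left(B \right)} = \left(B + B\right) \left(- \frac{B}{2}\right) = 2 B \left(- \frac{B}{2}\right) = - B^{2}$)
$p{\left(q{\left(3,4 \right)} \right)} - -1107 = - \left(i \sqrt{10}\right)^{2} - -1107 = \left(-1\right) \left(-10\right) + 1107 = 10 + 1107 = 1117$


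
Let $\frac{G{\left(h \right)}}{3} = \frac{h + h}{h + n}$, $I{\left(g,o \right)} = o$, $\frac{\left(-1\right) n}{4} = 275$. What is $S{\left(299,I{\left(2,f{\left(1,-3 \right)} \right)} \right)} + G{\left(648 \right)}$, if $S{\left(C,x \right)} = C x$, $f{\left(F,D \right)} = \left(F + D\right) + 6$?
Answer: $\frac{134176}{113} \approx 1187.4$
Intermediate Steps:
$n = -1100$ ($n = \left(-4\right) 275 = -1100$)
$f{\left(F,D \right)} = 6 + D + F$ ($f{\left(F,D \right)} = \left(D + F\right) + 6 = 6 + D + F$)
$G{\left(h \right)} = \frac{6 h}{-1100 + h}$ ($G{\left(h \right)} = 3 \frac{h + h}{h - 1100} = 3 \frac{2 h}{-1100 + h} = \frac{6 h}{-1100 + h}$)
$S{\left(299,I{\left(2,f{\left(1,-3 \right)} \right)} \right)} + G{\left(648 \right)} = 299 \left(6 - 3 + 1\right) + 6 \cdot 648 \frac{1}{-1100 + 648} = 299 \cdot 4 + 6 \cdot 648 \frac{1}{-452} = 1196 + 6 \cdot 648 \left(- \frac{1}{452}\right) = 1196 - \frac{972}{113} = \frac{134176}{113}$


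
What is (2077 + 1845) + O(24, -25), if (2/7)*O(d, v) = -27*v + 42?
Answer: 12863/2 ≈ 6431.5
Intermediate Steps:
O(d, v) = 147 - 189*v/2 (O(d, v) = 7*(-27*v + 42)/2 = 7*(42 - 27*v)/2 = 147 - 189*v/2)
(2077 + 1845) + O(24, -25) = (2077 + 1845) + (147 - 189/2*(-25)) = 3922 + (147 + 4725/2) = 3922 + 5019/2 = 12863/2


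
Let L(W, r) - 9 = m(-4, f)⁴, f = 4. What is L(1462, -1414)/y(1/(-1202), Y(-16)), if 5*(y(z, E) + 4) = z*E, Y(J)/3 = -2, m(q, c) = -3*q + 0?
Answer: -62338725/12017 ≈ -5187.5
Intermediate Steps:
m(q, c) = -3*q
Y(J) = -6 (Y(J) = 3*(-2) = -6)
L(W, r) = 20745 (L(W, r) = 9 + (-3*(-4))⁴ = 9 + 12⁴ = 9 + 20736 = 20745)
y(z, E) = -4 + E*z/5 (y(z, E) = -4 + (z*E)/5 = -4 + (E*z)/5 = -4 + E*z/5)
L(1462, -1414)/y(1/(-1202), Y(-16)) = 20745/(-4 + (⅕)*(-6)/(-1202)) = 20745/(-4 + (⅕)*(-6)*(-1/1202)) = 20745/(-4 + 3/3005) = 20745/(-12017/3005) = 20745*(-3005/12017) = -62338725/12017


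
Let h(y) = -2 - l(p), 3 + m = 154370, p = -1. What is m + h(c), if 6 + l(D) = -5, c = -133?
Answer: 154376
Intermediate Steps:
m = 154367 (m = -3 + 154370 = 154367)
l(D) = -11 (l(D) = -6 - 5 = -11)
h(y) = 9 (h(y) = -2 - 1*(-11) = -2 + 11 = 9)
m + h(c) = 154367 + 9 = 154376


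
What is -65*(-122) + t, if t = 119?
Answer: 8049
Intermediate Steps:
-65*(-122) + t = -65*(-122) + 119 = 7930 + 119 = 8049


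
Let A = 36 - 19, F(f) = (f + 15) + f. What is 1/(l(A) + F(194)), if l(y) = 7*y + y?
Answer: 1/539 ≈ 0.0018553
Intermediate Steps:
F(f) = 15 + 2*f (F(f) = (15 + f) + f = 15 + 2*f)
A = 17
l(y) = 8*y
1/(l(A) + F(194)) = 1/(8*17 + (15 + 2*194)) = 1/(136 + (15 + 388)) = 1/(136 + 403) = 1/539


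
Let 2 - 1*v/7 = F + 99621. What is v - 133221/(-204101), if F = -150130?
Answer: 72165552498/204101 ≈ 3.5358e+5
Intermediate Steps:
v = 353577 (v = 14 - 7*(-150130 + 99621) = 14 - 7*(-50509) = 14 + 353563 = 353577)
v - 133221/(-204101) = 353577 - 133221/(-204101) = 353577 - 133221*(-1/204101) = 353577 + 133221/204101 = 72165552498/204101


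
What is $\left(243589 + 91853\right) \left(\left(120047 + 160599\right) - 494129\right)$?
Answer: $-71611164486$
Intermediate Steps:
$\left(243589 + 91853\right) \left(\left(120047 + 160599\right) - 494129\right) = 335442 \left(280646 - 494129\right) = 335442 \left(-213483\right) = -71611164486$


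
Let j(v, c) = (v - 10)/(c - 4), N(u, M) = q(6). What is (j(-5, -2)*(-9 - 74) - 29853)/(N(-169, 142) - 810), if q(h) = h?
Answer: 60121/1608 ≈ 37.389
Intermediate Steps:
N(u, M) = 6
j(v, c) = (-10 + v)/(-4 + c)
(j(-5, -2)*(-9 - 74) - 29853)/(N(-169, 142) - 810) = (((-10 - 5)/(-4 - 2))*(-9 - 74) - 29853)/(6 - 810) = ((-15/(-6))*(-83) - 29853)/(-804) = (-1/6*(-15)*(-83) - 29853)*(-1/804) = ((5/2)*(-83) - 29853)*(-1/804) = (-415/2 - 29853)*(-1/804) = -60121/2*(-1/804) = 60121/1608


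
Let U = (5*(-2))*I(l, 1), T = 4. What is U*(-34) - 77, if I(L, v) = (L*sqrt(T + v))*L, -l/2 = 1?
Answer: -77 + 1360*sqrt(5) ≈ 2964.1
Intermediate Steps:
l = -2 (l = -2*1 = -2)
I(L, v) = L**2*sqrt(4 + v) (I(L, v) = (L*sqrt(4 + v))*L = L**2*sqrt(4 + v))
U = -40*sqrt(5) (U = (5*(-2))*((-2)**2*sqrt(4 + 1)) = -40*sqrt(5) ≈ -89.443)
U*(-34) - 77 = -40*sqrt(5)*(-34) - 77 = 1360*sqrt(5) - 77 = -77 + 1360*sqrt(5)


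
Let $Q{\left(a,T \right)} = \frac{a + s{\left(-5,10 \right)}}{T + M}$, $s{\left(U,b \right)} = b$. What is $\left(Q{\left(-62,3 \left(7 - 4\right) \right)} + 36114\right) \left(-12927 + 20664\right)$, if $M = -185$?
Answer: $\frac{12294317373}{44} \approx 2.7942 \cdot 10^{8}$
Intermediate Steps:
$Q{\left(a,T \right)} = \frac{10 + a}{-185 + T}$ ($Q{\left(a,T \right)} = \frac{a + 10}{T - 185} = \frac{10 + a}{-185 + T}$)
$\left(Q{\left(-62,3 \left(7 - 4\right) \right)} + 36114\right) \left(-12927 + 20664\right) = \left(\frac{10 - 62}{-185 + 3 \left(7 - 4\right)} + 36114\right) \left(-12927 + 20664\right) = \left(\frac{1}{-185 + 3 \cdot 3} \left(-52\right) + 36114\right) 7737 = \left(\frac{1}{-185 + 9} \left(-52\right) + 36114\right) 7737 = \left(\frac{1}{-176} \left(-52\right) + 36114\right) 7737 = \left(\left(- \frac{1}{176}\right) \left(-52\right) + 36114\right) 7737 = \left(\frac{13}{44} + 36114\right) 7737 = \frac{1589029}{44} \cdot 7737 = \frac{12294317373}{44}$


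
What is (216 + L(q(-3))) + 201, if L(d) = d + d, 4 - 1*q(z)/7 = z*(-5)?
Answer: 263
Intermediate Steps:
q(z) = 28 + 35*z (q(z) = 28 - 7*z*(-5) = 28 - (-35)*z = 28 + 35*z)
L(d) = 2*d
(216 + L(q(-3))) + 201 = (216 + 2*(28 + 35*(-3))) + 201 = (216 + 2*(28 - 105)) + 201 = (216 + 2*(-77)) + 201 = (216 - 154) + 201 = 62 + 201 = 263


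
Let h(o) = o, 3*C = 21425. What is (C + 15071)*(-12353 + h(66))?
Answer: -818781106/3 ≈ -2.7293e+8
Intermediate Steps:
C = 21425/3 (C = (⅓)*21425 = 21425/3 ≈ 7141.7)
(C + 15071)*(-12353 + h(66)) = (21425/3 + 15071)*(-12353 + 66) = (66638/3)*(-12287) = -818781106/3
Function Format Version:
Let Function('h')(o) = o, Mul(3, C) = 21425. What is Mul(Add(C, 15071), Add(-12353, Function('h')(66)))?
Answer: Rational(-818781106, 3) ≈ -2.7293e+8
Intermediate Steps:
C = Rational(21425, 3) (C = Mul(Rational(1, 3), 21425) = Rational(21425, 3) ≈ 7141.7)
Mul(Add(C, 15071), Add(-12353, Function('h')(66))) = Mul(Add(Rational(21425, 3), 15071), Add(-12353, 66)) = Mul(Rational(66638, 3), -12287) = Rational(-818781106, 3)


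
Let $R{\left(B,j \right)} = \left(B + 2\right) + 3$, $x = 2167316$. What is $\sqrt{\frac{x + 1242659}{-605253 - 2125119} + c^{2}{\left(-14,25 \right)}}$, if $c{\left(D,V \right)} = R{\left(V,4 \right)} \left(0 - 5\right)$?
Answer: $\frac{5 \sqrt{1677266428133793}}{1365186} \approx 150.0$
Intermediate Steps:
$R{\left(B,j \right)} = 5 + B$ ($R{\left(B,j \right)} = \left(2 + B\right) + 3 = 5 + B$)
$c{\left(D,V \right)} = -25 - 5 V$ ($c{\left(D,V \right)} = \left(5 + V\right) \left(0 - 5\right) = \left(5 + V\right) \left(-5\right) = -25 - 5 V$)
$\sqrt{\frac{x + 1242659}{-605253 - 2125119} + c^{2}{\left(-14,25 \right)}} = \sqrt{\frac{2167316 + 1242659}{-605253 - 2125119} + \left(-25 - 125\right)^{2}} = \sqrt{\frac{3409975}{-2730372} + \left(-25 - 125\right)^{2}} = \sqrt{3409975 \left(- \frac{1}{2730372}\right) + \left(-150\right)^{2}} = \sqrt{- \frac{3409975}{2730372} + 22500} = \sqrt{\frac{61429960025}{2730372}} = \frac{5 \sqrt{1677266428133793}}{1365186}$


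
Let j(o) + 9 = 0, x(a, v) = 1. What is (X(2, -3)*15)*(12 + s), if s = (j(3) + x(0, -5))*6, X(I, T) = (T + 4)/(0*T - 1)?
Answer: 540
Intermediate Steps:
j(o) = -9 (j(o) = -9 + 0 = -9)
X(I, T) = -4 - T (X(I, T) = (4 + T)/(0 - 1) = (4 + T)/(-1) = (4 + T)*(-1) = -4 - T)
s = -48 (s = (-9 + 1)*6 = -8*6 = -48)
(X(2, -3)*15)*(12 + s) = ((-4 - 1*(-3))*15)*(12 - 48) = ((-4 + 3)*15)*(-36) = -1*15*(-36) = -15*(-36) = 540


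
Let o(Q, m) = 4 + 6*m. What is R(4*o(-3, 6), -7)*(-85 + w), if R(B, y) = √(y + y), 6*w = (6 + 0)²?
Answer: -79*I*√14 ≈ -295.59*I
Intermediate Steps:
w = 6 (w = (6 + 0)²/6 = (⅙)*6² = (⅙)*36 = 6)
R(B, y) = √2*√y (R(B, y) = √(2*y) = √2*√y)
R(4*o(-3, 6), -7)*(-85 + w) = (√2*√(-7))*(-85 + 6) = (√2*(I*√7))*(-79) = (I*√14)*(-79) = -79*I*√14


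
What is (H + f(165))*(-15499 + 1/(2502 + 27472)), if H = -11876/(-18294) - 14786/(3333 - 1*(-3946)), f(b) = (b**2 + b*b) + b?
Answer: -563090851129252629625/665233094554 ≈ -8.4646e+8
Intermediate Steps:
f(b) = b + 2*b**2 (f(b) = (b**2 + b**2) + b = 2*b**2 + b = b + 2*b**2)
H = -92024840/66581013 (H = -11876*(-1/18294) - 14786/(3333 + 3946) = 5938/9147 - 14786/7279 = -92024840/66581013 ≈ -1.3821)
(H + f(165))*(-15499 + 1/(2502 + 27472)) = (-92024840/66581013 + 165*(1 + 2*165))*(-15499 + 1/(2502 + 27472)) = (-92024840/66581013 + 165*(1 + 330))*(-15499 + 1/29974) = (-92024840/66581013 + 165*331)*(-15499 + 1/29974) = (-92024840/66581013 + 54615)*(-464567025/29974) = (3636230000155/66581013)*(-464567025/29974) = -563090851129252629625/665233094554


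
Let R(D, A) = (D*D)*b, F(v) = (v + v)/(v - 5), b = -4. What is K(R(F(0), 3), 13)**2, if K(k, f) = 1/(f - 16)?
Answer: 1/9 ≈ 0.11111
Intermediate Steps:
F(v) = 2*v/(-5 + v) (F(v) = (2*v)/(-5 + v) = 2*v/(-5 + v))
R(D, A) = -4*D**2 (R(D, A) = (D*D)*(-4) = D**2*(-4) = -4*D**2)
K(k, f) = 1/(-16 + f)
K(R(F(0), 3), 13)**2 = (1/(-16 + 13))**2 = (1/(-3))**2 = (-1/3)**2 = 1/9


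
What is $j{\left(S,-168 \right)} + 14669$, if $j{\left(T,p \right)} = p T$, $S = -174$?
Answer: $43901$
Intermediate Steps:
$j{\left(T,p \right)} = T p$
$j{\left(S,-168 \right)} + 14669 = \left(-174\right) \left(-168\right) + 14669 = 29232 + 14669 = 43901$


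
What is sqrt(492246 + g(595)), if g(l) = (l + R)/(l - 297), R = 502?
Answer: sqrt(43713740690)/298 ≈ 701.61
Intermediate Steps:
g(l) = (502 + l)/(-297 + l) (g(l) = (l + 502)/(l - 297) = (502 + l)/(-297 + l))
sqrt(492246 + g(595)) = sqrt(492246 + (502 + 595)/(-297 + 595)) = sqrt(492246 + 1097/298) = sqrt(146690405/298) = sqrt(43713740690)/298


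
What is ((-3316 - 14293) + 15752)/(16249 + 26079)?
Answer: -1857/42328 ≈ -0.043872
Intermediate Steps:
((-3316 - 14293) + 15752)/(16249 + 26079) = (-17609 + 15752)/42328 = -1857*1/42328 = -1857/42328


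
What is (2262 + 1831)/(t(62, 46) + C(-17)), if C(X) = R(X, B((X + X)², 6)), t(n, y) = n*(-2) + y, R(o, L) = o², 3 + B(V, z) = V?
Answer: 4093/211 ≈ 19.398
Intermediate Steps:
B(V, z) = -3 + V
t(n, y) = y - 2*n (t(n, y) = -2*n + y = y - 2*n)
C(X) = X²
(2262 + 1831)/(t(62, 46) + C(-17)) = (2262 + 1831)/((46 - 2*62) + (-17)²) = 4093/((46 - 124) + 289) = 4093/(-78 + 289) = 4093/211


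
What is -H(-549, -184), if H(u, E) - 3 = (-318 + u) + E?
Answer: 1048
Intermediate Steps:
H(u, E) = -315 + E + u (H(u, E) = 3 + ((-318 + u) + E) = 3 + (-318 + E + u) = -315 + E + u)
-H(-549, -184) = -(-315 - 184 - 549) = -1*(-1048) = 1048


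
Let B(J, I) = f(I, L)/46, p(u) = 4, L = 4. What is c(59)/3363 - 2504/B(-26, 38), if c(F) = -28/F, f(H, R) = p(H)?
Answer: -5713615960/198417 ≈ -28796.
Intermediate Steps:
f(H, R) = 4
B(J, I) = 2/23 (B(J, I) = 4/46 = 4*(1/46) = 2/23)
c(59)/3363 - 2504/B(-26, 38) = -28/59/3363 - 2504/2/23 = -28*1/59*(1/3363) - 2504*23/2 = -28/59*1/3363 - 28796 = -28/198417 - 28796 = -5713615960/198417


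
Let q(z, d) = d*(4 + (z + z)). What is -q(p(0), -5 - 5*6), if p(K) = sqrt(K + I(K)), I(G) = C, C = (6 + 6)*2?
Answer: 140 + 140*sqrt(6) ≈ 482.93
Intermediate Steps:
C = 24 (C = 12*2 = 24)
I(G) = 24
p(K) = sqrt(24 + K) (p(K) = sqrt(K + 24) = sqrt(24 + K))
q(z, d) = d*(4 + 2*z)
-q(p(0), -5 - 5*6) = -2*(-5 - 5*6)*(2 + sqrt(24 + 0)) = -2*(-5 - 30)*(2 + sqrt(24)) = -2*(-35)*(2 + 2*sqrt(6)) = -(-140 - 140*sqrt(6)) = 140 + 140*sqrt(6)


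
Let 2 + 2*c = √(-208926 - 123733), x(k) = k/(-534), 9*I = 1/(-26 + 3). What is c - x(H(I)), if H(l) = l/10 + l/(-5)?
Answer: -1105379/1105380 + I*√332659/2 ≈ -1.0 + 288.38*I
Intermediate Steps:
I = -1/207 (I = 1/(9*(-26 + 3)) = (⅑)/(-23) = (⅑)*(-1/23) = -1/207 ≈ -0.0048309)
H(l) = -l/10 (H(l) = l*(⅒) + l*(-⅕) = l/10 - l/5 = -l/10)
x(k) = -k/534 (x(k) = k*(-1/534) = -k/534)
c = -1 + I*√332659/2 (c = -1 + √(-208926 - 123733)/2 = -1 + √(-332659)/2 = -1 + (I*√332659)/2 = -1 + I*√332659/2 ≈ -1.0 + 288.38*I)
c - x(H(I)) = (-1 + I*√332659/2) - (-1)*(-⅒*(-1/207))/534 = (-1 + I*√332659/2) - (-1)/(534*2070) = (-1 + I*√332659/2) - 1*(-1/1105380) = (-1 + I*√332659/2) + 1/1105380 = -1105379/1105380 + I*√332659/2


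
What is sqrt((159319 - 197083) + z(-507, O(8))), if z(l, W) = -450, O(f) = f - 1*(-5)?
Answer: 3*I*sqrt(4246) ≈ 195.48*I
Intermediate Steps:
O(f) = 5 + f (O(f) = f + 5 = 5 + f)
sqrt((159319 - 197083) + z(-507, O(8))) = sqrt((159319 - 197083) - 450) = sqrt(-37764 - 450) = sqrt(-38214) = 3*I*sqrt(4246)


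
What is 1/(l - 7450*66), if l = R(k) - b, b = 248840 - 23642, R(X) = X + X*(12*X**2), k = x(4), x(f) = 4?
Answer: -1/716126 ≈ -1.3964e-6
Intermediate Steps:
k = 4
R(X) = X + 12*X**3
b = 225198
l = -224426 (l = (4 + 12*4**3) - 1*225198 = (4 + 12*64) - 225198 = (4 + 768) - 225198 = 772 - 225198 = -224426)
1/(l - 7450*66) = 1/(-224426 - 7450*66) = 1/(-224426 - 491700) = 1/(-716126) = -1/716126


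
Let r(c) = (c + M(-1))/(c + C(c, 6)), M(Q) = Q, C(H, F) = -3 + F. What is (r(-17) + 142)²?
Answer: 1006009/49 ≈ 20531.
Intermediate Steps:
r(c) = (-1 + c)/(3 + c) (r(c) = (c - 1)/(c + (-3 + 6)) = (-1 + c)/(c + 3) = (-1 + c)/(3 + c))
(r(-17) + 142)² = ((-1 - 17)/(3 - 17) + 142)² = (-18/(-14) + 142)² = (-1/14*(-18) + 142)² = (9/7 + 142)² = (1003/7)² = 1006009/49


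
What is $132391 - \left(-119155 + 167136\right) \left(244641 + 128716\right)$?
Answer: $-17913909826$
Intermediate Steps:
$132391 - \left(-119155 + 167136\right) \left(244641 + 128716\right) = 132391 - 47981 \cdot 373357 = 132391 - 17914042217 = -17913909826$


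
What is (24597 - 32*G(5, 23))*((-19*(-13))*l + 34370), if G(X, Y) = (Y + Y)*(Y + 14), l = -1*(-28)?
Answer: -1233088962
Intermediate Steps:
l = 28
G(X, Y) = 2*Y*(14 + Y) (G(X, Y) = (2*Y)*(14 + Y) = 2*Y*(14 + Y))
(24597 - 32*G(5, 23))*((-19*(-13))*l + 34370) = (24597 - 64*23*(14 + 23))*(-19*(-13)*28 + 34370) = (24597 - 64*23*37)*(247*28 + 34370) = (24597 - 32*1702)*(6916 + 34370) = (24597 - 54464)*41286 = -29867*41286 = -1233088962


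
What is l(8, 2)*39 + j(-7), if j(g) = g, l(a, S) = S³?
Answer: 305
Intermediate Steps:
l(8, 2)*39 + j(-7) = 2³*39 - 7 = 8*39 - 7 = 312 - 7 = 305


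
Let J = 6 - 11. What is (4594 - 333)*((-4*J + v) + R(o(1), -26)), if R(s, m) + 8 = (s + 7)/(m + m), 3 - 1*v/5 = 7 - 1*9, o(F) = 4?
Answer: 8151293/52 ≈ 1.5676e+5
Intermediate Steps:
J = -5
v = 25 (v = 15 - 5*(7 - 1*9) = 15 - 5*(7 - 9) = 15 - 5*(-2) = 15 + 10 = 25)
R(s, m) = -8 + (7 + s)/(2*m) (R(s, m) = -8 + (s + 7)/(m + m) = -8 + (7 + s)/((2*m)) = -8 + (7 + s)*(1/(2*m)) = -8 + (7 + s)/(2*m))
(4594 - 333)*((-4*J + v) + R(o(1), -26)) = (4594 - 333)*((-4*(-5) + 25) + (½)*(7 + 4 - 16*(-26))/(-26)) = 4261*((20 + 25) + (½)*(-1/26)*(7 + 4 + 416)) = 4261*(45 + (½)*(-1/26)*427) = 4261*(45 - 427/52) = 4261*(1913/52) = 8151293/52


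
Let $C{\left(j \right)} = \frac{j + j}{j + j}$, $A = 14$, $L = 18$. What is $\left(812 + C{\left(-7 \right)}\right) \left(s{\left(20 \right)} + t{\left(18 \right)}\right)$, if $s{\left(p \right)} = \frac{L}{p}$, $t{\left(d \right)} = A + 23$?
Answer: $\frac{308127}{10} \approx 30813.0$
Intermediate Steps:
$C{\left(j \right)} = 1$ ($C{\left(j \right)} = \frac{2 j}{2 j} = 2 j \frac{1}{2 j} = 1$)
$t{\left(d \right)} = 37$ ($t{\left(d \right)} = 14 + 23 = 37$)
$s{\left(p \right)} = \frac{18}{p}$
$\left(812 + C{\left(-7 \right)}\right) \left(s{\left(20 \right)} + t{\left(18 \right)}\right) = \left(812 + 1\right) \left(\frac{18}{20} + 37\right) = 813 \left(18 \cdot \frac{1}{20} + 37\right) = 813 \left(\frac{9}{10} + 37\right) = 813 \cdot \frac{379}{10} = \frac{308127}{10}$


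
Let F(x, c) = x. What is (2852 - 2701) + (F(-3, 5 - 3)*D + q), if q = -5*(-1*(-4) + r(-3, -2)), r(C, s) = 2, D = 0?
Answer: 121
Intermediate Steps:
q = -30 (q = -5*(-1*(-4) + 2) = -5*(4 + 2) = -5*6 = -30)
(2852 - 2701) + (F(-3, 5 - 3)*D + q) = (2852 - 2701) + (-3*0 - 30) = 151 + (0 - 30) = 151 - 30 = 121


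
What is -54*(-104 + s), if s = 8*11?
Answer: 864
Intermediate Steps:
s = 88
-54*(-104 + s) = -54*(-104 + 88) = -54*(-16) = 864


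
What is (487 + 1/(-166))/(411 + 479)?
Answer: 80841/147740 ≈ 0.54718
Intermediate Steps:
(487 + 1/(-166))/(411 + 479) = (487 - 1/166)/890 = (80841/166)*(1/890) = 80841/147740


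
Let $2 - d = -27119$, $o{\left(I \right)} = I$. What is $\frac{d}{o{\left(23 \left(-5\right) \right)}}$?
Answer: $- \frac{27121}{115} \approx -235.83$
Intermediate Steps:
$d = 27121$ ($d = 2 - -27119 = 2 + 27119 = 27121$)
$\frac{d}{o{\left(23 \left(-5\right) \right)}} = \frac{27121}{23 \left(-5\right)} = \frac{27121}{-115} = 27121 \left(- \frac{1}{115}\right) = - \frac{27121}{115}$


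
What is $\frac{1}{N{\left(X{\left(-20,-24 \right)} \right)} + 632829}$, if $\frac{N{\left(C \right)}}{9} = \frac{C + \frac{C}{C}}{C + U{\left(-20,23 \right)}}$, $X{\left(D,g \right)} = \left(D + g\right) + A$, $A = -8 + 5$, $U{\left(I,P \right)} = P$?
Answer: $\frac{4}{2531385} \approx 1.5802 \cdot 10^{-6}$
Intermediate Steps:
$A = -3$
$X{\left(D,g \right)} = -3 + D + g$ ($X{\left(D,g \right)} = \left(D + g\right) - 3 = -3 + D + g$)
$N{\left(C \right)} = \frac{9 \left(1 + C\right)}{23 + C}$ ($N{\left(C \right)} = 9 \frac{C + \frac{C}{C}}{C + 23} = 9 \frac{C + 1}{23 + C} = 9 \frac{1 + C}{23 + C} = \frac{9 \left(1 + C\right)}{23 + C}$)
$\frac{1}{N{\left(X{\left(-20,-24 \right)} \right)} + 632829} = \frac{1}{\frac{9 \left(1 - 47\right)}{23 - 47} + 632829} = \frac{1}{9 \frac{1}{-24} \left(-46\right) + 632829} = \frac{1}{9 \left(- \frac{1}{24}\right) \left(-46\right) + 632829} = \frac{1}{\frac{69}{4} + 632829} = \frac{1}{\frac{2531385}{4}} = \frac{4}{2531385}$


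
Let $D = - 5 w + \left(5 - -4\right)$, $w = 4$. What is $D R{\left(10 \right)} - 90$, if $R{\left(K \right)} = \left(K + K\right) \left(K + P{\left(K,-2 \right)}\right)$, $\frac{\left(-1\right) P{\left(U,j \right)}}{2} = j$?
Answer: $-3170$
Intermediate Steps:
$P{\left(U,j \right)} = - 2 j$
$R{\left(K \right)} = 2 K \left(4 + K\right)$ ($R{\left(K \right)} = \left(K + K\right) \left(K - -4\right) = 2 K \left(K + 4\right) = 2 K \left(4 + K\right)$)
$D = -11$ ($D = \left(-5\right) 4 + \left(5 - -4\right) = -20 + \left(5 + 4\right) = -20 + 9 = -11$)
$D R{\left(10 \right)} - 90 = - 11 \cdot 2 \cdot 10 \left(4 + 10\right) - 90 = - 11 \cdot 2 \cdot 10 \cdot 14 - 90 = \left(-11\right) 280 - 90 = -3080 - 90 = -3170$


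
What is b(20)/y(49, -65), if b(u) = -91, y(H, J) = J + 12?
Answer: 91/53 ≈ 1.7170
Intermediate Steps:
y(H, J) = 12 + J
b(20)/y(49, -65) = -91/(12 - 65) = -91/(-53) = -91*(-1/53) = 91/53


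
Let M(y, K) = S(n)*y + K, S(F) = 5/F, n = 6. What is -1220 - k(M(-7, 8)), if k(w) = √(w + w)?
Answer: -1220 - √39/3 ≈ -1222.1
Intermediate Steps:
M(y, K) = K + 5*y/6 (M(y, K) = (5/6)*y + K = (5*(⅙))*y + K = 5*y/6 + K = K + 5*y/6)
k(w) = √2*√w (k(w) = √(2*w) = √2*√w)
-1220 - k(M(-7, 8)) = -1220 - √2*√(8 + (⅚)*(-7)) = -1220 - √2*√(8 - 35/6) = -1220 - √2*√(13/6) = -1220 - √2*√78/6 = -1220 - √39/3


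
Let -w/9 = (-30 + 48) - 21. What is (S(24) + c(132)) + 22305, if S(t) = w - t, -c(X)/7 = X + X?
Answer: 20460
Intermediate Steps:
c(X) = -14*X (c(X) = -7*(X + X) = -14*X)
w = 27 (w = -9*((-30 + 48) - 21) = -9*(18 - 21) = -9*(-3) = 27)
S(t) = 27 - t
(S(24) + c(132)) + 22305 = ((27 - 1*24) - 14*132) + 22305 = ((27 - 24) - 1848) + 22305 = (3 - 1848) + 22305 = -1845 + 22305 = 20460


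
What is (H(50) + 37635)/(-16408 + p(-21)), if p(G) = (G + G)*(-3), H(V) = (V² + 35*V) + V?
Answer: -41935/16282 ≈ -2.5755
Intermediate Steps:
H(V) = V² + 36*V
p(G) = -6*G (p(G) = (2*G)*(-3) = -6*G)
(H(50) + 37635)/(-16408 + p(-21)) = (50*(36 + 50) + 37635)/(-16408 - 6*(-21)) = (50*86 + 37635)/(-16408 + 126) = (4300 + 37635)/(-16282) = 41935*(-1/16282) = -41935/16282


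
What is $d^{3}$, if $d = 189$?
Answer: $6751269$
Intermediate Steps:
$d^{3} = 189^{3} = 6751269$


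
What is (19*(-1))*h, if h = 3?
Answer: -57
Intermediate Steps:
(19*(-1))*h = (19*(-1))*3 = -19*3 = -57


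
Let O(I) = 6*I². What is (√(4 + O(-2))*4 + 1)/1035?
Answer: 1/1035 + 8*√7/1035 ≈ 0.021416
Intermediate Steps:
(√(4 + O(-2))*4 + 1)/1035 = (√(4 + 6*(-2)²)*4 + 1)/1035 = (√(4 + 6*4)*4 + 1)/1035 = (√(4 + 24)*4 + 1)/1035 = (√28*4 + 1)/1035 = ((2*√7)*4 + 1)/1035 = (8*√7 + 1)/1035 = (1 + 8*√7)/1035 = 1/1035 + 8*√7/1035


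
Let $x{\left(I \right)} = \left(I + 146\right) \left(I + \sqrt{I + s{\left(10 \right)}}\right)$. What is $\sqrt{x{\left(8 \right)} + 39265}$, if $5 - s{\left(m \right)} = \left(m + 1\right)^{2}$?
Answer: $\sqrt{40497 + 924 i \sqrt{3}} \approx 201.28 + 3.976 i$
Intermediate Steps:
$s{\left(m \right)} = 5 - \left(1 + m\right)^{2}$ ($s{\left(m \right)} = 5 - \left(m + 1\right)^{2} = 5 - \left(1 + m\right)^{2}$)
$x{\left(I \right)} = \left(146 + I\right) \left(I + \sqrt{-116 + I}\right)$ ($x{\left(I \right)} = \left(I + 146\right) \left(I + \sqrt{I + \left(5 - \left(1 + 10\right)^{2}\right)}\right) = \left(146 + I\right) \left(I + \sqrt{I + \left(5 - 11^{2}\right)}\right) = \left(146 + I\right) \left(I + \sqrt{I + \left(5 - 121\right)}\right) = \left(146 + I\right) \left(I + \sqrt{I - 116}\right) = \left(146 + I\right) \left(I + \sqrt{-116 + I}\right)$)
$\sqrt{x{\left(8 \right)} + 39265} = \sqrt{\left(8^{2} + 146 \cdot 8 + 146 \sqrt{-116 + 8} + 8 \sqrt{-116 + 8}\right) + 39265} = \sqrt{\left(64 + 1168 + 146 \sqrt{-108} + 8 \sqrt{-108}\right) + 39265} = \sqrt{\left(64 + 1168 + 146 \cdot 6 i \sqrt{3} + 8 \cdot 6 i \sqrt{3}\right) + 39265} = \sqrt{\left(64 + 1168 + 876 i \sqrt{3} + 48 i \sqrt{3}\right) + 39265} = \sqrt{\left(1232 + 924 i \sqrt{3}\right) + 39265} = \sqrt{40497 + 924 i \sqrt{3}}$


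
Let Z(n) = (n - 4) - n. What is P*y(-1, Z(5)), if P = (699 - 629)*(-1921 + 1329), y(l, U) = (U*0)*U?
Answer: 0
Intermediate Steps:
Z(n) = -4 (Z(n) = (-4 + n) - n = -4)
y(l, U) = 0 (y(l, U) = 0*U = 0)
P = -41440 (P = 70*(-592) = -41440)
P*y(-1, Z(5)) = -41440*0 = 0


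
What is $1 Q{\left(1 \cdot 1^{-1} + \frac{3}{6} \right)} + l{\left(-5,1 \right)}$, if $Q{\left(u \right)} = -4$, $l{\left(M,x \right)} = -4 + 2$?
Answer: $-6$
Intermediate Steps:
$l{\left(M,x \right)} = -2$
$1 Q{\left(1 \cdot 1^{-1} + \frac{3}{6} \right)} + l{\left(-5,1 \right)} = 1 \left(-4\right) - 2 = -4 - 2 = -6$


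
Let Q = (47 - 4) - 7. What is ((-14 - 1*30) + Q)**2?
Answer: 64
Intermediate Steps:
Q = 36 (Q = 43 - 7 = 36)
((-14 - 1*30) + Q)**2 = ((-14 - 1*30) + 36)**2 = ((-14 - 30) + 36)**2 = (-44 + 36)**2 = (-8)**2 = 64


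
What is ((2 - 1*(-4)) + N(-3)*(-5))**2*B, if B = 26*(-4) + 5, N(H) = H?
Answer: -43659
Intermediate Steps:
B = -99 (B = -104 + 5 = -99)
((2 - 1*(-4)) + N(-3)*(-5))**2*B = ((2 - 1*(-4)) - 3*(-5))**2*(-99) = ((2 + 4) + 15)**2*(-99) = (6 + 15)**2*(-99) = 21**2*(-99) = 441*(-99) = -43659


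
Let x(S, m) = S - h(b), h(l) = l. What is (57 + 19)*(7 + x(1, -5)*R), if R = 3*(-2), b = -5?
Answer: -2204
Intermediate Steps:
x(S, m) = 5 + S (x(S, m) = S - 1*(-5) = S + 5 = 5 + S)
R = -6
(57 + 19)*(7 + x(1, -5)*R) = (57 + 19)*(7 + (5 + 1)*(-6)) = 76*(7 + 6*(-6)) = 76*(7 - 36) = 76*(-29) = -2204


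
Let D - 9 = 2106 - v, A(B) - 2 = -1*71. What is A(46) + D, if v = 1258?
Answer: 788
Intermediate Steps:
A(B) = -69 (A(B) = 2 - 1*71 = 2 - 71 = -69)
D = 857 (D = 9 + (2106 - 1*1258) = 9 + (2106 - 1258) = 9 + 848 = 857)
A(46) + D = -69 + 857 = 788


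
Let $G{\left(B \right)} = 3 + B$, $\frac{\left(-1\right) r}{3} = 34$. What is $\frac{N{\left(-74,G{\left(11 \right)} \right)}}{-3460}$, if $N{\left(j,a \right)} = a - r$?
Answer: $- \frac{29}{865} \approx -0.033526$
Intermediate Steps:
$r = -102$ ($r = \left(-3\right) 34 = -102$)
$N{\left(j,a \right)} = 102 + a$ ($N{\left(j,a \right)} = a - -102 = a + 102 = 102 + a$)
$\frac{N{\left(-74,G{\left(11 \right)} \right)}}{-3460} = \frac{102 + \left(3 + 11\right)}{-3460} = \left(102 + 14\right) \left(- \frac{1}{3460}\right) = 116 \left(- \frac{1}{3460}\right) = - \frac{29}{865}$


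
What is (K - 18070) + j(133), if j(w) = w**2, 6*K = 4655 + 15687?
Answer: 9028/3 ≈ 3009.3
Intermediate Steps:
K = 10171/3 (K = (4655 + 15687)/6 = (1/6)*20342 = 10171/3 ≈ 3390.3)
(K - 18070) + j(133) = (10171/3 - 18070) + 133**2 = -44039/3 + 17689 = 9028/3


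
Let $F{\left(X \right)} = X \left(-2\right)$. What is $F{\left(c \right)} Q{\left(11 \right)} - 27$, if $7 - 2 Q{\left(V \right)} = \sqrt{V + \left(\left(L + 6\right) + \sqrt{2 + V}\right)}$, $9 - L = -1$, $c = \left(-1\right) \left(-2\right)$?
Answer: $-41 + 2 \sqrt{27 + \sqrt{13}} \approx -29.936$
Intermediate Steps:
$c = 2$
$L = 10$ ($L = 9 - -1 = 9 + 1 = 10$)
$F{\left(X \right)} = - 2 X$
$Q{\left(V \right)} = \frac{7}{2} - \frac{\sqrt{16 + V + \sqrt{2 + V}}}{2}$ ($Q{\left(V \right)} = \frac{7}{2} - \frac{\sqrt{V + \left(\left(10 + 6\right) + \sqrt{2 + V}\right)}}{2} = \frac{7}{2} - \frac{\sqrt{V + \left(16 + \sqrt{2 + V}\right)}}{2} = \frac{7}{2} - \frac{\sqrt{16 + V + \sqrt{2 + V}}}{2}$)
$F{\left(c \right)} Q{\left(11 \right)} - 27 = \left(-2\right) 2 \left(\frac{7}{2} - \frac{\sqrt{16 + 11 + \sqrt{2 + 11}}}{2}\right) - 27 = - 4 \left(\frac{7}{2} - \frac{\sqrt{16 + 11 + \sqrt{13}}}{2}\right) - 27 = - 4 \left(\frac{7}{2} - \frac{\sqrt{27 + \sqrt{13}}}{2}\right) - 27 = \left(-14 + 2 \sqrt{27 + \sqrt{13}}\right) - 27 = -41 + 2 \sqrt{27 + \sqrt{13}}$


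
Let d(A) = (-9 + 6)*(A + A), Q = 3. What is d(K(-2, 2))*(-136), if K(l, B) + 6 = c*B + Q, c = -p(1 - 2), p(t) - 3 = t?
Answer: -5712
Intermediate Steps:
p(t) = 3 + t
c = -2 (c = -(3 + (1 - 2)) = -(3 - 1) = -1*2 = -2)
K(l, B) = -3 - 2*B (K(l, B) = -6 + (-2*B + 3) = -6 + (3 - 2*B) = -3 - 2*B)
d(A) = -6*A
d(K(-2, 2))*(-136) = -6*(-3 - 2*2)*(-136) = -6*(-3 - 4)*(-136) = -6*(-7)*(-136) = 42*(-136) = -5712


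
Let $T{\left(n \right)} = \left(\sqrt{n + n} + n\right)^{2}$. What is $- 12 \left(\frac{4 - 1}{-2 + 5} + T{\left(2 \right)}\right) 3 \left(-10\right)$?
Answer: $6120$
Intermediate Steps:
$T{\left(n \right)} = \left(n + \sqrt{2} \sqrt{n}\right)^{2}$ ($T{\left(n \right)} = \left(\sqrt{2 n} + n\right)^{2} = \left(\sqrt{2} \sqrt{n} + n\right)^{2} = \left(n + \sqrt{2} \sqrt{n}\right)^{2}$)
$- 12 \left(\frac{4 - 1}{-2 + 5} + T{\left(2 \right)}\right) 3 \left(-10\right) = - 12 \left(\frac{4 - 1}{-2 + 5} + \left(2 + \sqrt{2} \sqrt{2}\right)^{2}\right) 3 \left(-10\right) = - 12 \left(\frac{3}{3} + \left(2 + 2\right)^{2}\right) 3 \left(-10\right) = - 12 \left(3 \cdot \frac{1}{3} + 4^{2}\right) 3 \left(-10\right) = - 12 \left(1 + 16\right) 3 \left(-10\right) = - 12 \cdot 17 \cdot 3 \left(-10\right) = - 12 \cdot 51 \left(-10\right) = \left(-12\right) \left(-510\right) = 6120$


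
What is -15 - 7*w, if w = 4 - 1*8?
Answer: 13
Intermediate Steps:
w = -4 (w = 4 - 8 = -4)
-15 - 7*w = -15 - 7*(-4) = -15 + 28 = 13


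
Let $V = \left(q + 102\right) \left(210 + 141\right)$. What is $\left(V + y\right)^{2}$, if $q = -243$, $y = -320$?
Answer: $2481135721$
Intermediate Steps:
$V = -49491$ ($V = \left(-243 + 102\right) \left(210 + 141\right) = \left(-141\right) 351 = -49491$)
$\left(V + y\right)^{2} = \left(-49491 - 320\right)^{2} = \left(-49811\right)^{2} = 2481135721$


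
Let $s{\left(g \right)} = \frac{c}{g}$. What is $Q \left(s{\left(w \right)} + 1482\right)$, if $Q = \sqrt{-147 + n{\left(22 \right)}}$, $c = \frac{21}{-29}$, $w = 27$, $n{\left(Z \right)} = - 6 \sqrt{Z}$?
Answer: $\frac{386795 \sqrt{-147 - 6 \sqrt{22}}}{261} \approx 19613.0 i$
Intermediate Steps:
$c = - \frac{21}{29}$ ($c = 21 \left(- \frac{1}{29}\right) = - \frac{21}{29} \approx -0.72414$)
$Q = \sqrt{-147 - 6 \sqrt{22}} \approx 13.234 i$
$s{\left(g \right)} = - \frac{21}{29 g}$
$Q \left(s{\left(w \right)} + 1482\right) = \sqrt{-147 - 6 \sqrt{22}} \left(- \frac{21}{29 \cdot 27} + 1482\right) = \sqrt{-147 - 6 \sqrt{22}} \left(\left(- \frac{21}{29}\right) \frac{1}{27} + 1482\right) = \sqrt{-147 - 6 \sqrt{22}} \left(- \frac{7}{261} + 1482\right) = \sqrt{-147 - 6 \sqrt{22}} \cdot \frac{386795}{261} = \frac{386795 \sqrt{-147 - 6 \sqrt{22}}}{261}$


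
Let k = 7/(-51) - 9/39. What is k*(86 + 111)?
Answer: -48068/663 ≈ -72.501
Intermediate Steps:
k = -244/663 (k = 7*(-1/51) - 9*1/39 = -7/51 - 3/13 = -244/663 ≈ -0.36802)
k*(86 + 111) = -244*(86 + 111)/663 = -244/663*197 = -48068/663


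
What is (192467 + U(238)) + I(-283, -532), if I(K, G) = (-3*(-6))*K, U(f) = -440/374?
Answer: 3185321/17 ≈ 1.8737e+5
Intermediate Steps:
U(f) = -20/17 (U(f) = -440*1/374 = -20/17)
I(K, G) = 18*K
(192467 + U(238)) + I(-283, -532) = (192467 - 20/17) + 18*(-283) = 3271919/17 - 5094 = 3185321/17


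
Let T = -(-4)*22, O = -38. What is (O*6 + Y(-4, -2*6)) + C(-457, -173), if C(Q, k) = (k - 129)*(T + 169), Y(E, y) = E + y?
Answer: -77858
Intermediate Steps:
T = 88 (T = -4*(-22) = 88)
C(Q, k) = -33153 + 257*k (C(Q, k) = (k - 129)*(88 + 169) = (-129 + k)*257 = -33153 + 257*k)
(O*6 + Y(-4, -2*6)) + C(-457, -173) = (-38*6 + (-4 - 2*6)) + (-33153 + 257*(-173)) = (-228 + (-4 - 12)) + (-33153 - 44461) = (-228 - 16) - 77614 = -244 - 77614 = -77858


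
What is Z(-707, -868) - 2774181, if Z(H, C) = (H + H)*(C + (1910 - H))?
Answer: -5247267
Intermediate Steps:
Z(H, C) = 2*H*(1910 + C - H) (Z(H, C) = (2*H)*(1910 + C - H) = 2*H*(1910 + C - H))
Z(-707, -868) - 2774181 = 2*(-707)*(1910 - 868 - 1*(-707)) - 2774181 = 2*(-707)*(1910 - 868 + 707) - 2774181 = 2*(-707)*1749 - 2774181 = -2473086 - 2774181 = -5247267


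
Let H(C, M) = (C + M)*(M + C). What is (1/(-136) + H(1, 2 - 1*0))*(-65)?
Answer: -79495/136 ≈ -584.52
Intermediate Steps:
H(C, M) = (C + M)² (H(C, M) = (C + M)*(C + M) = (C + M)²)
(1/(-136) + H(1, 2 - 1*0))*(-65) = (1/(-136) + (1 + (2 - 1*0))²)*(-65) = (-1/136 + (1 + (2 + 0))²)*(-65) = (-1/136 + (1 + 2)²)*(-65) = (-1/136 + 3²)*(-65) = (-1/136 + 9)*(-65) = (1223/136)*(-65) = -79495/136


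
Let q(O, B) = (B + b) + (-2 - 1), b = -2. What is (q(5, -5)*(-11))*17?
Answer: 1870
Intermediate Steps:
q(O, B) = -5 + B (q(O, B) = (B - 2) + (-2 - 1) = (-2 + B) - 3 = -5 + B)
(q(5, -5)*(-11))*17 = ((-5 - 5)*(-11))*17 = -10*(-11)*17 = 110*17 = 1870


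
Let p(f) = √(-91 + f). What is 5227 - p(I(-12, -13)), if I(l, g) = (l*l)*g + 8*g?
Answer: 5227 - I*√2067 ≈ 5227.0 - 45.464*I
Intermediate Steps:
I(l, g) = 8*g + g*l² (I(l, g) = l²*g + 8*g = g*l² + 8*g = 8*g + g*l²)
5227 - p(I(-12, -13)) = 5227 - √(-91 - 13*(8 + (-12)²)) = 5227 - √(-91 - 13*(8 + 144)) = 5227 - √(-91 - 13*152) = 5227 - √(-91 - 1976) = 5227 - √(-2067) = 5227 - I*√2067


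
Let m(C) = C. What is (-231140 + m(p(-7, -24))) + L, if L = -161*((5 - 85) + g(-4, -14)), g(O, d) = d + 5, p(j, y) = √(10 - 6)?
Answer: -216809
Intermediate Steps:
p(j, y) = 2 (p(j, y) = √4 = 2)
g(O, d) = 5 + d
L = 14329 (L = -161*((5 - 85) + (5 - 14)) = -161*(-80 - 9) = -161*(-89) = 14329)
(-231140 + m(p(-7, -24))) + L = (-231140 + 2) + 14329 = -231138 + 14329 = -216809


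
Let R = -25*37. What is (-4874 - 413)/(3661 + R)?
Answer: -5287/2736 ≈ -1.9324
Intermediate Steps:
R = -925
(-4874 - 413)/(3661 + R) = (-4874 - 413)/(3661 - 925) = -5287/2736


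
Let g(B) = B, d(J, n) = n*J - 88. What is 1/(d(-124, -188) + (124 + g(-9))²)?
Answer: 1/36449 ≈ 2.7436e-5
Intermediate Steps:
d(J, n) = -88 + J*n (d(J, n) = J*n - 88 = -88 + J*n)
1/(d(-124, -188) + (124 + g(-9))²) = 1/((-88 - 124*(-188)) + (124 - 9)²) = 1/((-88 + 23312) + 115²) = 1/(23224 + 13225) = 1/36449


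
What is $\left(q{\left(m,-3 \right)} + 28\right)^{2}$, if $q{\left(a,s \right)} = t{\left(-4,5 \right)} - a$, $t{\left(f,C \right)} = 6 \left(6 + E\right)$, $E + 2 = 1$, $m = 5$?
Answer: $2809$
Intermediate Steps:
$E = -1$ ($E = -2 + 1 = -1$)
$t{\left(f,C \right)} = 30$ ($t{\left(f,C \right)} = 6 \left(6 - 1\right) = 6 \cdot 5 = 30$)
$q{\left(a,s \right)} = 30 - a$
$\left(q{\left(m,-3 \right)} + 28\right)^{2} = \left(\left(30 - 5\right) + 28\right)^{2} = \left(25 + 28\right)^{2} = 53^{2} = 2809$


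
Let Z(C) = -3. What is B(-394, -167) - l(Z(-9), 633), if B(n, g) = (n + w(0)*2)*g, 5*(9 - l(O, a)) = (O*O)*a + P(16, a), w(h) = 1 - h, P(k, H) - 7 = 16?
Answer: 66599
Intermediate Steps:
P(k, H) = 23 (P(k, H) = 7 + 16 = 23)
l(O, a) = 22/5 - a*O²/5 (l(O, a) = 9 - ((O*O)*a + 23)/5 = 9 - (O²*a + 23)/5 = 9 - (a*O² + 23)/5 = 9 - (23 + a*O²)/5 = 9 + (-23/5 - a*O²/5) = 22/5 - a*O²/5)
B(n, g) = g*(2 + n) (B(n, g) = (n + (1 - 1*0)*2)*g = (n + (1 + 0)*2)*g = (n + 1*2)*g = (n + 2)*g = (2 + n)*g = g*(2 + n))
B(-394, -167) - l(Z(-9), 633) = -167*(2 - 394) - (22/5 - ⅕*633*(-3)²) = -167*(-392) - (22/5 - ⅕*633*9) = 65464 - (22/5 - 5697/5) = 65464 - 1*(-1135) = 65464 + 1135 = 66599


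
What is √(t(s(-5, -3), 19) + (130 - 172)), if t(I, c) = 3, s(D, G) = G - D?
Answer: I*√39 ≈ 6.245*I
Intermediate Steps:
√(t(s(-5, -3), 19) + (130 - 172)) = √(3 + (130 - 172)) = √(3 - 42) = √(-39) = I*√39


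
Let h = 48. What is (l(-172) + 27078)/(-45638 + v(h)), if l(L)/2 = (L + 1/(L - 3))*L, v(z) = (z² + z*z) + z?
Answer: -7546697/3585925 ≈ -2.1045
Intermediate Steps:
v(z) = z + 2*z² (v(z) = (z² + z²) + z = 2*z² + z = z + 2*z²)
l(L) = 2*L*(L + 1/(-3 + L)) (l(L) = 2*((L + 1/(L - 3))*L) = 2*((L + 1/(-3 + L))*L) = 2*(L*(L + 1/(-3 + L))) = 2*L*(L + 1/(-3 + L)))
(l(-172) + 27078)/(-45638 + v(h)) = (2*(-172)*(1 + (-172)² - 3*(-172))/(-3 - 172) + 27078)/(-45638 + 48*(1 + 2*48)) = (2*(-172)*(1 + 29584 + 516)/(-175) + 27078)/(-45638 + 48*(1 + 96)) = (2*(-172)*(-1/175)*30101 + 27078)/(-45638 + 48*97) = (10354744/175 + 27078)/(-45638 + 4656) = (15093394/175)/(-40982) = (15093394/175)*(-1/40982) = -7546697/3585925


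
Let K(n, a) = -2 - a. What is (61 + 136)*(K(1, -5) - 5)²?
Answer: 788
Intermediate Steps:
(61 + 136)*(K(1, -5) - 5)² = (61 + 136)*((-2 - 1*(-5)) - 5)² = 197*((-2 + 5) - 5)² = 197*(3 - 5)² = 197*(-2)² = 197*4 = 788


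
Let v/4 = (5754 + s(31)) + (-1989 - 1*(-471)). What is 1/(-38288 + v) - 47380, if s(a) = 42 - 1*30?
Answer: -1009004481/21296 ≈ -47380.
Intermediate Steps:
s(a) = 12 (s(a) = 42 - 30 = 12)
v = 16992 (v = 4*((5754 + 12) + (-1989 - 1*(-471))) = 4*(5766 + (-1989 + 471)) = 4*(5766 - 1518) = 4*4248 = 16992)
1/(-38288 + v) - 47380 = 1/(-38288 + 16992) - 47380 = 1/(-21296) - 47380 = -1/21296 - 47380 = -1009004481/21296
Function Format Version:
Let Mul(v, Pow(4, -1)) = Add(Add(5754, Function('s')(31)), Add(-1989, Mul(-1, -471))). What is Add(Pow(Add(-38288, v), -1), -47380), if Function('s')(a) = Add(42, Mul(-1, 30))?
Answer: Rational(-1009004481, 21296) ≈ -47380.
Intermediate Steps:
Function('s')(a) = 12 (Function('s')(a) = Add(42, -30) = 12)
v = 16992 (v = Mul(4, Add(Add(5754, 12), Add(-1989, Mul(-1, -471)))) = Mul(4, Add(5766, Add(-1989, 471))) = Mul(4, Add(5766, -1518)) = Mul(4, 4248) = 16992)
Add(Pow(Add(-38288, v), -1), -47380) = Add(Pow(Add(-38288, 16992), -1), -47380) = Add(Pow(-21296, -1), -47380) = Add(Rational(-1, 21296), -47380) = Rational(-1009004481, 21296)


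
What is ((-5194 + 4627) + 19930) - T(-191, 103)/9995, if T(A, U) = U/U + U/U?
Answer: 193533183/9995 ≈ 19363.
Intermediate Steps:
T(A, U) = 2 (T(A, U) = 1 + 1 = 2)
((-5194 + 4627) + 19930) - T(-191, 103)/9995 = ((-5194 + 4627) + 19930) - 2/9995 = (-567 + 19930) - 2/9995 = 19363 - 1*2/9995 = 19363 - 2/9995 = 193533183/9995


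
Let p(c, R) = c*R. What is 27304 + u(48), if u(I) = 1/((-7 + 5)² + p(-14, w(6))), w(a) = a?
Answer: 2184319/80 ≈ 27304.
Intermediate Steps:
p(c, R) = R*c
u(I) = -1/80 (u(I) = 1/((-7 + 5)² + 6*(-14)) = 1/((-2)² - 84) = 1/(4 - 84) = 1/(-80) = -1/80)
27304 + u(48) = 27304 - 1/80 = 2184319/80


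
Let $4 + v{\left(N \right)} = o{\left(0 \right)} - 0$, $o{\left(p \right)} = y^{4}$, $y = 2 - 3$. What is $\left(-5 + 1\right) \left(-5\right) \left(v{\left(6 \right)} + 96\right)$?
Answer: $1860$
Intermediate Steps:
$y = -1$ ($y = 2 - 3 = -1$)
$o{\left(p \right)} = 1$ ($o{\left(p \right)} = \left(-1\right)^{4} = 1$)
$v{\left(N \right)} = -3$ ($v{\left(N \right)} = -4 + \left(1 - 0\right) = -4 + \left(1 + 0\right) = -4 + 1 = -3$)
$\left(-5 + 1\right) \left(-5\right) \left(v{\left(6 \right)} + 96\right) = \left(-5 + 1\right) \left(-5\right) \left(-3 + 96\right) = \left(-4\right) \left(-5\right) 93 = 20 \cdot 93 = 1860$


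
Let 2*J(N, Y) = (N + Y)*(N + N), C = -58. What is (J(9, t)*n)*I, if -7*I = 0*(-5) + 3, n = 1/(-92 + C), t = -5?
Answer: 18/175 ≈ 0.10286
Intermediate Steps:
n = -1/150 (n = 1/(-92 - 58) = 1/(-150) = -1/150 ≈ -0.0066667)
I = -3/7 (I = -(0*(-5) + 3)/7 = -(0 + 3)/7 = -1/7*3 = -3/7 ≈ -0.42857)
J(N, Y) = N*(N + Y) (J(N, Y) = ((N + Y)*(N + N))/2 = ((N + Y)*(2*N))/2 = (2*N*(N + Y))/2 = N*(N + Y))
(J(9, t)*n)*I = ((9*(9 - 5))*(-1/150))*(-3/7) = ((9*4)*(-1/150))*(-3/7) = (36*(-1/150))*(-3/7) = -6/25*(-3/7) = 18/175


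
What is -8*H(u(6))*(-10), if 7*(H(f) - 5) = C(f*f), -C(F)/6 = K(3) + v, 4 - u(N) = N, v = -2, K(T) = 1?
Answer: 3280/7 ≈ 468.57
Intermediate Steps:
u(N) = 4 - N
C(F) = 6 (C(F) = -6*(1 - 2) = -6*(-1) = 6)
H(f) = 41/7 (H(f) = 5 + (⅐)*6 = 5 + 6/7 = 41/7)
-8*H(u(6))*(-10) = -8*41/7*(-10) = -328/7*(-10) = 3280/7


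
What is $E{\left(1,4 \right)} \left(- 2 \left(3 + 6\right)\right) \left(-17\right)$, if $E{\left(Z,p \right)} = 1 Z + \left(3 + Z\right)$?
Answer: $1530$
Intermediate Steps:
$E{\left(Z,p \right)} = 3 + 2 Z$ ($E{\left(Z,p \right)} = Z + \left(3 + Z\right) = 3 + 2 Z$)
$E{\left(1,4 \right)} \left(- 2 \left(3 + 6\right)\right) \left(-17\right) = \left(3 + 2 \cdot 1\right) \left(- 2 \left(3 + 6\right)\right) \left(-17\right) = \left(3 + 2\right) \left(\left(-2\right) 9\right) \left(-17\right) = 5 \left(-18\right) \left(-17\right) = \left(-90\right) \left(-17\right) = 1530$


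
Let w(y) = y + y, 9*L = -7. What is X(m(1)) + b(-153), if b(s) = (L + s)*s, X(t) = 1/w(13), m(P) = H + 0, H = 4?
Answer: 611729/26 ≈ 23528.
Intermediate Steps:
L = -7/9 (L = (⅑)*(-7) = -7/9 ≈ -0.77778)
w(y) = 2*y
m(P) = 4 (m(P) = 4 + 0 = 4)
X(t) = 1/26 (X(t) = 1/(2*13) = 1/26)
b(s) = s*(-7/9 + s) (b(s) = (-7/9 + s)*s = s*(-7/9 + s))
X(m(1)) + b(-153) = 1/26 + (⅑)*(-153)*(-7 + 9*(-153)) = 1/26 + (⅑)*(-153)*(-7 - 1377) = 1/26 + (⅑)*(-153)*(-1384) = 1/26 + 23528 = 611729/26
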